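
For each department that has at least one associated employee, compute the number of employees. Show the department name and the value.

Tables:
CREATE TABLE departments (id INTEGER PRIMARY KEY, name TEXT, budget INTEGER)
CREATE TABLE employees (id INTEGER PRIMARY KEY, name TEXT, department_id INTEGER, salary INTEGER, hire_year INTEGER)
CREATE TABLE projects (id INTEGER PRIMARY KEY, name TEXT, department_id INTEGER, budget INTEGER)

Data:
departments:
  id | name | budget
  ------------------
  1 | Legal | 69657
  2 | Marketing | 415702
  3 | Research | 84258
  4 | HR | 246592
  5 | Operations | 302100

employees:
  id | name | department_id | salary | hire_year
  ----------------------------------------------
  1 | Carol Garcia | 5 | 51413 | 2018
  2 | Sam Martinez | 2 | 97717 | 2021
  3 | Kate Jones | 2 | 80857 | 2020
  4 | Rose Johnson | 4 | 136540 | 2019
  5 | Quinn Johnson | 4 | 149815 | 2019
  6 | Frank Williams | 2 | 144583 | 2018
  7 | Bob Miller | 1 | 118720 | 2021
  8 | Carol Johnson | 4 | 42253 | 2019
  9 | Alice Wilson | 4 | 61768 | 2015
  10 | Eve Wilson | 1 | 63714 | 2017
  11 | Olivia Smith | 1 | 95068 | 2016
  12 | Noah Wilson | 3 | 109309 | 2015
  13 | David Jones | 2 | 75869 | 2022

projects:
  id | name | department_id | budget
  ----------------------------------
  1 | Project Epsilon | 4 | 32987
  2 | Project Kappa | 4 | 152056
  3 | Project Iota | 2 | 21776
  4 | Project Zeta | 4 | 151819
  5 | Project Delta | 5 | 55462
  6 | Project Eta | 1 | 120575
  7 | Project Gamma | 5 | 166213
SELECT p.name, COUNT(*) AS n FROM employees c JOIN departments p ON c.department_id = p.id GROUP BY p.id, p.name

Execution result:
name | n
Legal | 3
Marketing | 4
Research | 1
HR | 4
Operations | 1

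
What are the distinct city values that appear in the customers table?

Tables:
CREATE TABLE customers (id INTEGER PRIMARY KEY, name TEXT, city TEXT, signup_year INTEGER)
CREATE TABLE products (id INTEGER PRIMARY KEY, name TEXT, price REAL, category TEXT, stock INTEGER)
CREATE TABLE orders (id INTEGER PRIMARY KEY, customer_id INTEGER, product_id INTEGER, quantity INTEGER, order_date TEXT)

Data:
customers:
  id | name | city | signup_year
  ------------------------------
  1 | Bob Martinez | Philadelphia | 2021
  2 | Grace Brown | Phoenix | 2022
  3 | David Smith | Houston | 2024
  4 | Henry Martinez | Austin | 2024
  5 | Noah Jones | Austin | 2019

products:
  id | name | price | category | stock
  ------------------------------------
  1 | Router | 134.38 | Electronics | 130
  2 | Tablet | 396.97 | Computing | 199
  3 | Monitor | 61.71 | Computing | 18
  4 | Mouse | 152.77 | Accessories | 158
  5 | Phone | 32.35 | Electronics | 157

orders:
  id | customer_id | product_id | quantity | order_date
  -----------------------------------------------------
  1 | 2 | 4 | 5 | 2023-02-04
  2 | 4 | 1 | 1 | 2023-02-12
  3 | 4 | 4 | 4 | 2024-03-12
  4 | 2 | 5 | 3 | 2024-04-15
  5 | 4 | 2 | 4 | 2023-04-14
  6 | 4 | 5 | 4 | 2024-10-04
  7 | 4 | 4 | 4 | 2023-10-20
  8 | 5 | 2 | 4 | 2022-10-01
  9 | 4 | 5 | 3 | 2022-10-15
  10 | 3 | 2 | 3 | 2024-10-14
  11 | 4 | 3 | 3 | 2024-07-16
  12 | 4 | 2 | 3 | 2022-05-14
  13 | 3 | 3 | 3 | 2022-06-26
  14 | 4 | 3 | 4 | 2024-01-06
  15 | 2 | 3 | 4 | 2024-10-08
SELECT DISTINCT city FROM customers

Execution result:
city
Philadelphia
Phoenix
Houston
Austin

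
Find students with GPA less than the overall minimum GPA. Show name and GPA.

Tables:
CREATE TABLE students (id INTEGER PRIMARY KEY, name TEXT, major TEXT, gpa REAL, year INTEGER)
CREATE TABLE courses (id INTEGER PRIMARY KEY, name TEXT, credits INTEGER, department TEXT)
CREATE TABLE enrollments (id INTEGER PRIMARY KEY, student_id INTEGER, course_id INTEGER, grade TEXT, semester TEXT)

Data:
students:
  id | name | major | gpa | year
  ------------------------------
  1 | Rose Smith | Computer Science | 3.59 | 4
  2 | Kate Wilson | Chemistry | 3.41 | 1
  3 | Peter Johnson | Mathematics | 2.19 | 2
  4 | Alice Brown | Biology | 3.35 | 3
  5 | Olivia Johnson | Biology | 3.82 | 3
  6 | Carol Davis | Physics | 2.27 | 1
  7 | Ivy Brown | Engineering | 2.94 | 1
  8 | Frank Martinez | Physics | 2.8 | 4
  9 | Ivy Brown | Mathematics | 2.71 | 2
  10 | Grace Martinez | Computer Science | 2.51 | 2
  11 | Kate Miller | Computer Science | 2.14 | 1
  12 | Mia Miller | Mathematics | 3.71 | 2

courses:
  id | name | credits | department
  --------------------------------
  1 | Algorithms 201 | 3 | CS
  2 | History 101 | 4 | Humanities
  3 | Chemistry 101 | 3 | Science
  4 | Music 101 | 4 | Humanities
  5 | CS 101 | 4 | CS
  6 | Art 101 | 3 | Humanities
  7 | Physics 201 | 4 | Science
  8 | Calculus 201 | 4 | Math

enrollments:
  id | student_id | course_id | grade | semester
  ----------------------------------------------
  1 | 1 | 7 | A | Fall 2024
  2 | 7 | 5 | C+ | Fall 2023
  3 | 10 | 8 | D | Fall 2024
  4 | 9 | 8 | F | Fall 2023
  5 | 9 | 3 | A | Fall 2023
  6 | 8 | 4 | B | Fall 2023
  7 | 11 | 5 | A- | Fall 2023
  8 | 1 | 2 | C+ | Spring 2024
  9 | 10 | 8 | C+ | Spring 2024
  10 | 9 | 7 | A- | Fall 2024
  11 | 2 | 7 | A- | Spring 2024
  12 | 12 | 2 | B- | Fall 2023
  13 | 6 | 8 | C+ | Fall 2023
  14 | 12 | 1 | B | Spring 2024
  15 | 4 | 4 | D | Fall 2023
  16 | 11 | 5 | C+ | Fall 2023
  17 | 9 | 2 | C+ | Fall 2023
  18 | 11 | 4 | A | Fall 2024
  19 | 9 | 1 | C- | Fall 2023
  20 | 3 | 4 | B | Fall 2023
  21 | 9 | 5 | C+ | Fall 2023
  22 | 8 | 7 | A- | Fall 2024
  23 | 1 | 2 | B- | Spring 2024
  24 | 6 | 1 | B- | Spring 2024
SELECT name, gpa FROM students WHERE gpa < (SELECT MIN(gpa) FROM students)

Execution result:
(no rows)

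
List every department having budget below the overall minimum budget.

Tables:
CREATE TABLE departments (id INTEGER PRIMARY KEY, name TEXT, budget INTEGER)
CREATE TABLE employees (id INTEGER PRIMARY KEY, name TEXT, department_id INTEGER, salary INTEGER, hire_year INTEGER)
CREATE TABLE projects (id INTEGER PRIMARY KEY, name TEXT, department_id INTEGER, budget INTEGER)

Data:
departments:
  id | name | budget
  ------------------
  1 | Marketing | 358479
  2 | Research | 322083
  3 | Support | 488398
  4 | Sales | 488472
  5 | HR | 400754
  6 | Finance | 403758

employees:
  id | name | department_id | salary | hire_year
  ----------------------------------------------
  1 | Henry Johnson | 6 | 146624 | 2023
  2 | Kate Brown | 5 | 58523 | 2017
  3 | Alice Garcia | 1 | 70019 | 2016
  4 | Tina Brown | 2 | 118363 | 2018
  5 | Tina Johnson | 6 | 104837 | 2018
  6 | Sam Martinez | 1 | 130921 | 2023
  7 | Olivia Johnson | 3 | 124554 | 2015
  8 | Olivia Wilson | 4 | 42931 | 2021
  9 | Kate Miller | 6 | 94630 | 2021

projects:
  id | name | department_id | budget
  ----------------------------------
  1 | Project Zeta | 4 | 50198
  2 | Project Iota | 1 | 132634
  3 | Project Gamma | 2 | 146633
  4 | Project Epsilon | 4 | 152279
SELECT name, budget FROM departments WHERE budget < (SELECT MIN(budget) FROM departments)

Execution result:
(no rows)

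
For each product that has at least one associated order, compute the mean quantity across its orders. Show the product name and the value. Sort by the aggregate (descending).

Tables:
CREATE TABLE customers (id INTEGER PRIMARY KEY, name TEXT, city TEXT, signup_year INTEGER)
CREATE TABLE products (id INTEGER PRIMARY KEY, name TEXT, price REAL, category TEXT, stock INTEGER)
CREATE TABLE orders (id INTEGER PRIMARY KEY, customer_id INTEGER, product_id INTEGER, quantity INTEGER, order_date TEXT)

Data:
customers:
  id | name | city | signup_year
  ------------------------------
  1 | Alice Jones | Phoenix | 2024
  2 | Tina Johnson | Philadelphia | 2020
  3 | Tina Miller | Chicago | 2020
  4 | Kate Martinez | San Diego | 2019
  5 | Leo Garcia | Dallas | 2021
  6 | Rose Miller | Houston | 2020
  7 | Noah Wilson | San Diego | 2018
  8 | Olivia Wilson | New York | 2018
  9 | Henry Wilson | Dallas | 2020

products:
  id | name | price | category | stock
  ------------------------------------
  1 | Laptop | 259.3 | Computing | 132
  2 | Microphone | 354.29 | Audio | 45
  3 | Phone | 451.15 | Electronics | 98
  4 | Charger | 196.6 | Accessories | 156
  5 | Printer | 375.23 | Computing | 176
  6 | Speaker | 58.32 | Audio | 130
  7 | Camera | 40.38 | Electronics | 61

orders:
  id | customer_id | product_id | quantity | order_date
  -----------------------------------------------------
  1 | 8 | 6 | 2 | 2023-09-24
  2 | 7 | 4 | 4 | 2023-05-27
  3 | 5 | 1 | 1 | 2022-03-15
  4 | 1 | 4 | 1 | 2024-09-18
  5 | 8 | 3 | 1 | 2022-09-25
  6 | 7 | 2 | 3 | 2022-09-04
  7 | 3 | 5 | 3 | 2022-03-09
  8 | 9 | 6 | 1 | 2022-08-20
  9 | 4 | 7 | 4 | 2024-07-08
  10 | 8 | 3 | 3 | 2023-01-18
SELECT p.name, AVG(c.quantity) AS avg_quantity FROM orders c JOIN products p ON c.product_id = p.id GROUP BY p.id, p.name ORDER BY avg_quantity DESC

Execution result:
name | avg_quantity
Camera | 4.00
Microphone | 3.00
Printer | 3.00
Charger | 2.50
Phone | 2.00
Speaker | 1.50
Laptop | 1.00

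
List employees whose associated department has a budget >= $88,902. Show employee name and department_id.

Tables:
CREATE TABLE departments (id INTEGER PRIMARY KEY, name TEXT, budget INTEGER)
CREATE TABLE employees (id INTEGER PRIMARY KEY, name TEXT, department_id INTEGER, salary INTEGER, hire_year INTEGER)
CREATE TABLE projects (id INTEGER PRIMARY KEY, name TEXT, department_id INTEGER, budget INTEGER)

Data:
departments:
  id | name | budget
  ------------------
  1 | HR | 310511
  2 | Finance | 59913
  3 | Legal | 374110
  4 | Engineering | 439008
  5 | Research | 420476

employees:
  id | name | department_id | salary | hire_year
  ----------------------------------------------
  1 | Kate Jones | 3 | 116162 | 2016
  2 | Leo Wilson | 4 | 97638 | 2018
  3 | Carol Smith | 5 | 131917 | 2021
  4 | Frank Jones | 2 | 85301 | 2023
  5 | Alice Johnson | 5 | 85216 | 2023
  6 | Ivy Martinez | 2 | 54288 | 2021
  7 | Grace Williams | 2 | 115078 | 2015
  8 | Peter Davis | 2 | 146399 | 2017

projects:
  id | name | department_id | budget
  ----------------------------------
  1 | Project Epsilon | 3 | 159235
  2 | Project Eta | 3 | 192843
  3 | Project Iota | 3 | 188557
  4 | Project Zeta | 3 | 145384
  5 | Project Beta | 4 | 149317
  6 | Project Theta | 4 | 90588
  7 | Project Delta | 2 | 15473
SELECT name, department_id FROM employees WHERE department_id IN (SELECT id FROM departments WHERE budget >= 88902)

Execution result:
name | department_id
Kate Jones | 3
Leo Wilson | 4
Carol Smith | 5
Alice Johnson | 5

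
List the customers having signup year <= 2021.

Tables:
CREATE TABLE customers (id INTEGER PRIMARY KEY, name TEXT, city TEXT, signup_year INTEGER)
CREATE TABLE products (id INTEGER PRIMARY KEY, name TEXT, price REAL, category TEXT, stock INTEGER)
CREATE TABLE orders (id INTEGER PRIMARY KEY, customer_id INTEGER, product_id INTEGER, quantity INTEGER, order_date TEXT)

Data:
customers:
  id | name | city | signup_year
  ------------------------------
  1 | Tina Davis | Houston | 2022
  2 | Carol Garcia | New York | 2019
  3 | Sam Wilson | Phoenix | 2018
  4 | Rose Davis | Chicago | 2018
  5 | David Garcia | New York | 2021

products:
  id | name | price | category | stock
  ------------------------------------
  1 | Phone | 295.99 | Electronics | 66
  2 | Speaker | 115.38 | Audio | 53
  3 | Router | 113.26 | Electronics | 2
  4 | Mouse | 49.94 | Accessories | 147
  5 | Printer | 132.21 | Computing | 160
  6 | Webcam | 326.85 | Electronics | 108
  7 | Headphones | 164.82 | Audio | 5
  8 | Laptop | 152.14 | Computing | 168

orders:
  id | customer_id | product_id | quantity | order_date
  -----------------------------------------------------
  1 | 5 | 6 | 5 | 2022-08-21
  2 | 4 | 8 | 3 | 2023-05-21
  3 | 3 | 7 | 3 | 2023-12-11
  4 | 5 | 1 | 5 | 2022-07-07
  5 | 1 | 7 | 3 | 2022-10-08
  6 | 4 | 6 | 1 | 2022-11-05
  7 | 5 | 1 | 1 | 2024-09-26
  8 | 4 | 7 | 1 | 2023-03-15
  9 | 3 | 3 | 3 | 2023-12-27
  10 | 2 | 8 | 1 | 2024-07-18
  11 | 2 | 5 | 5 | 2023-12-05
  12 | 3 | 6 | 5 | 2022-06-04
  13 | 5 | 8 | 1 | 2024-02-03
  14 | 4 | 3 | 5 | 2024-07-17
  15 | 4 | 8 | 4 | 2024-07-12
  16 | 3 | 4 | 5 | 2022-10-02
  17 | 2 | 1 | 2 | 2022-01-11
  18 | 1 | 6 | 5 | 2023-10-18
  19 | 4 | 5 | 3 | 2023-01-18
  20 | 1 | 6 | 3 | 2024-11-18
SELECT name, signup_year FROM customers WHERE signup_year <= 2021

Execution result:
name | signup_year
Carol Garcia | 2019
Sam Wilson | 2018
Rose Davis | 2018
David Garcia | 2021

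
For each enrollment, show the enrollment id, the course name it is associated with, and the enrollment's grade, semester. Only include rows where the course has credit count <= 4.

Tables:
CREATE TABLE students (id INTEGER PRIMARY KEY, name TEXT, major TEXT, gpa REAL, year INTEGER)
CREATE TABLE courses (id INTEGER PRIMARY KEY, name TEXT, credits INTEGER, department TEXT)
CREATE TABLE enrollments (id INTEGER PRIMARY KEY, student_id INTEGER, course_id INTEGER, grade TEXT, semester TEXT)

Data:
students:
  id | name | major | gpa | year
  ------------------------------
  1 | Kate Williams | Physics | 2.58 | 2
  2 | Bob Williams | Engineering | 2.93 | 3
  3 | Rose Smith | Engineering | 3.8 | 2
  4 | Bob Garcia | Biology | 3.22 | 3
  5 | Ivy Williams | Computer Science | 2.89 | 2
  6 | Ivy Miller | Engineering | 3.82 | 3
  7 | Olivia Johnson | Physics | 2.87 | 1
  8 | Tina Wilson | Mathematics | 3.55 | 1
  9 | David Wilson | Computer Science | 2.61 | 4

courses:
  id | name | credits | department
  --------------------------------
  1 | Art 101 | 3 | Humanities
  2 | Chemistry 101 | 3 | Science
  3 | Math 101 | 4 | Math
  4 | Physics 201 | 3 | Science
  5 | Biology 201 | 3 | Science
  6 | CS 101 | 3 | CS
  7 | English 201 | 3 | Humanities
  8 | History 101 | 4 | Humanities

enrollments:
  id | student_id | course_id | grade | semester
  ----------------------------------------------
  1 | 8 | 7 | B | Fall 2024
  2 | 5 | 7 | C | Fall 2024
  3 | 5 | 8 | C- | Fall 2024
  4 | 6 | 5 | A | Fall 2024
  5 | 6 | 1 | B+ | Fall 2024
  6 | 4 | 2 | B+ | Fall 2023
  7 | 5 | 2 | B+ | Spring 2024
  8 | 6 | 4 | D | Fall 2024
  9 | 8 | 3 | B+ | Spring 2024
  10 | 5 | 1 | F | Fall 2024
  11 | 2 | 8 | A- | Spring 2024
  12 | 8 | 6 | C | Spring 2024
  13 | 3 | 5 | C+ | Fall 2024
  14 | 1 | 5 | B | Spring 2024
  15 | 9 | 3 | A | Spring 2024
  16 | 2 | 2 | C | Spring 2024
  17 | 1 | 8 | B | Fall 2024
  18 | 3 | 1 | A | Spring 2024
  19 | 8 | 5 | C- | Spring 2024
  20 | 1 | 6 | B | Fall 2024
SELECT c.id, p.name AS course, c.grade, c.semester FROM enrollments c JOIN courses p ON c.course_id = p.id WHERE p.credits <= 4

Execution result:
id | course | grade | semester
1 | English 201 | B | Fall 2024
2 | English 201 | C | Fall 2024
3 | History 101 | C- | Fall 2024
4 | Biology 201 | A | Fall 2024
5 | Art 101 | B+ | Fall 2024
6 | Chemistry 101 | B+ | Fall 2023
7 | Chemistry 101 | B+ | Spring 2024
8 | Physics 201 | D | Fall 2024
9 | Math 101 | B+ | Spring 2024
10 | Art 101 | F | Fall 2024
11 | History 101 | A- | Spring 2024
12 | CS 101 | C | Spring 2024
13 | Biology 201 | C+ | Fall 2024
14 | Biology 201 | B | Spring 2024
15 | Math 101 | A | Spring 2024
16 | Chemistry 101 | C | Spring 2024
17 | History 101 | B | Fall 2024
18 | Art 101 | A | Spring 2024
19 | Biology 201 | C- | Spring 2024
20 | CS 101 | B | Fall 2024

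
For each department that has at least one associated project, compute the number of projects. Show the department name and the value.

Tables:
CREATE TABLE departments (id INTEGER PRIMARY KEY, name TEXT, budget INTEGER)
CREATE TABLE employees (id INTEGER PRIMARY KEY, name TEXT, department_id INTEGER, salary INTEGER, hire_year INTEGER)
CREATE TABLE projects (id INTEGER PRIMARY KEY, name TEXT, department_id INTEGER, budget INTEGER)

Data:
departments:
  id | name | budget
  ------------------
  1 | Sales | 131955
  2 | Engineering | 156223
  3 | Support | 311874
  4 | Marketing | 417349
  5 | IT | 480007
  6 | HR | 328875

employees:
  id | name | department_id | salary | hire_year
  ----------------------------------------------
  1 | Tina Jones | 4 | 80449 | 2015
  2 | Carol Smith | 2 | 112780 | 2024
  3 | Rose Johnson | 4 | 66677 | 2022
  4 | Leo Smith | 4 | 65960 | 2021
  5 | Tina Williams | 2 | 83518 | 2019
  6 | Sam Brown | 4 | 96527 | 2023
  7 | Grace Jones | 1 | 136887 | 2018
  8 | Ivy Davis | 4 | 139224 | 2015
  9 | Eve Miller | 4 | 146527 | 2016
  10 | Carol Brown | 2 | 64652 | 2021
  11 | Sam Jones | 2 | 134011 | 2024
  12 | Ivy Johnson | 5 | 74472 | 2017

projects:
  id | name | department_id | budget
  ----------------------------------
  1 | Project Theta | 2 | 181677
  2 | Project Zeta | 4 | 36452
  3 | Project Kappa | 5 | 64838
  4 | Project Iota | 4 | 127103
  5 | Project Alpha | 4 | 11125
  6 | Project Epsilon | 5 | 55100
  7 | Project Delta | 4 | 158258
SELECT p.name, COUNT(*) AS n FROM projects c JOIN departments p ON c.department_id = p.id GROUP BY p.id, p.name

Execution result:
name | n
Engineering | 1
Marketing | 4
IT | 2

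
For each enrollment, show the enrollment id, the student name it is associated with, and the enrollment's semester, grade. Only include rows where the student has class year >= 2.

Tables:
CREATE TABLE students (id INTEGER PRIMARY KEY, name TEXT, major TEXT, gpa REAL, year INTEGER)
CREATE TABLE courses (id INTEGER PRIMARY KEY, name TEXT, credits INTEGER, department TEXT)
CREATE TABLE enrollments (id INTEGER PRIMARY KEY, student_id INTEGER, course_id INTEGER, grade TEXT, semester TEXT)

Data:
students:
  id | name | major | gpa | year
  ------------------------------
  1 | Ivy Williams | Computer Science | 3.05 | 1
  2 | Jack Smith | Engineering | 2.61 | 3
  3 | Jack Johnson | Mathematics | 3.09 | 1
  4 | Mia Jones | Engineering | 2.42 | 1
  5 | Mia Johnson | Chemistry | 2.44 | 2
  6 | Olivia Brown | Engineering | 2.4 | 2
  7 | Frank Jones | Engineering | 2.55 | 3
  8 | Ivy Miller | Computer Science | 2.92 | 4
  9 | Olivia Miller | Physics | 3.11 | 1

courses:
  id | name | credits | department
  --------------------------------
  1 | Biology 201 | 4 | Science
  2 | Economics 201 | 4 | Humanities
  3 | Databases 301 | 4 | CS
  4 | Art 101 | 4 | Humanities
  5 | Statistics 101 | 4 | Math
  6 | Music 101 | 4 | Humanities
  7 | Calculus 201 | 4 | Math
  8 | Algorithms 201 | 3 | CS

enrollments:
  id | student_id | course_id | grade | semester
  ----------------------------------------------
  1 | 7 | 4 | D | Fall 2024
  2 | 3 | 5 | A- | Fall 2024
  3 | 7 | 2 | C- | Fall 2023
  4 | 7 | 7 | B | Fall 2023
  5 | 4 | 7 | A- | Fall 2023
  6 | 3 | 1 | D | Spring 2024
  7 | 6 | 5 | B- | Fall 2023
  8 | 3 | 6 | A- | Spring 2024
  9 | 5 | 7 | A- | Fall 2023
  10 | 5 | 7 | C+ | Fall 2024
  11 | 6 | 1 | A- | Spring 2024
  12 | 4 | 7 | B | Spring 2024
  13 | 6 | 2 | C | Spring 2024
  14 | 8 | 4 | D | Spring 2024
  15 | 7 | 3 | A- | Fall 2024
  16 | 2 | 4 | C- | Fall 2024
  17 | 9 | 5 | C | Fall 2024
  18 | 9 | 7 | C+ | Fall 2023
SELECT c.id, p.name AS student, c.semester, c.grade FROM enrollments c JOIN students p ON c.student_id = p.id WHERE p.year >= 2

Execution result:
id | student | semester | grade
1 | Frank Jones | Fall 2024 | D
3 | Frank Jones | Fall 2023 | C-
4 | Frank Jones | Fall 2023 | B
7 | Olivia Brown | Fall 2023 | B-
9 | Mia Johnson | Fall 2023 | A-
10 | Mia Johnson | Fall 2024 | C+
11 | Olivia Brown | Spring 2024 | A-
13 | Olivia Brown | Spring 2024 | C
14 | Ivy Miller | Spring 2024 | D
15 | Frank Jones | Fall 2024 | A-
16 | Jack Smith | Fall 2024 | C-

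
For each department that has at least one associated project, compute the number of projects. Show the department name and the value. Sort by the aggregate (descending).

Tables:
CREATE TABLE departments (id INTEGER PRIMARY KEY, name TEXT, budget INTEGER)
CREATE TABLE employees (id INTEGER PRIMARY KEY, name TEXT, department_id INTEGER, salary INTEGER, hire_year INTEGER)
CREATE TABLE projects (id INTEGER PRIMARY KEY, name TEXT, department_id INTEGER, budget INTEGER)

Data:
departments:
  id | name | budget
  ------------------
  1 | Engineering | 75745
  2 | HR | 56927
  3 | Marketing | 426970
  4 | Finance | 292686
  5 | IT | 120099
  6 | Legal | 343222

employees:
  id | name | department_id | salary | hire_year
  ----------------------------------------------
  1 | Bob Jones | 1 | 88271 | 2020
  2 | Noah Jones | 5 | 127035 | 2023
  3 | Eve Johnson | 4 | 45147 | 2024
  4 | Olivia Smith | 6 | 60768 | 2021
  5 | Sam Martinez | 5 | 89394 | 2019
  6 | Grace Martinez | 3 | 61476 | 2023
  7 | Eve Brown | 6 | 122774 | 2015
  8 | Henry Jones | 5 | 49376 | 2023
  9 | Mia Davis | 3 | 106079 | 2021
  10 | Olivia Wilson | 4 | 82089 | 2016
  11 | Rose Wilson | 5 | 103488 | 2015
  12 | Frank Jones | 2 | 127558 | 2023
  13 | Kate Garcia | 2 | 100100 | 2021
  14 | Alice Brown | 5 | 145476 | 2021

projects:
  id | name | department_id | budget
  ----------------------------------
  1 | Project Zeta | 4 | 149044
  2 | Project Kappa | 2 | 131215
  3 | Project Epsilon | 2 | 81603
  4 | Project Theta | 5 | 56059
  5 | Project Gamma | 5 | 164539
SELECT p.name, COUNT(*) AS n FROM projects c JOIN departments p ON c.department_id = p.id GROUP BY p.id, p.name ORDER BY n DESC

Execution result:
name | n
HR | 2
IT | 2
Finance | 1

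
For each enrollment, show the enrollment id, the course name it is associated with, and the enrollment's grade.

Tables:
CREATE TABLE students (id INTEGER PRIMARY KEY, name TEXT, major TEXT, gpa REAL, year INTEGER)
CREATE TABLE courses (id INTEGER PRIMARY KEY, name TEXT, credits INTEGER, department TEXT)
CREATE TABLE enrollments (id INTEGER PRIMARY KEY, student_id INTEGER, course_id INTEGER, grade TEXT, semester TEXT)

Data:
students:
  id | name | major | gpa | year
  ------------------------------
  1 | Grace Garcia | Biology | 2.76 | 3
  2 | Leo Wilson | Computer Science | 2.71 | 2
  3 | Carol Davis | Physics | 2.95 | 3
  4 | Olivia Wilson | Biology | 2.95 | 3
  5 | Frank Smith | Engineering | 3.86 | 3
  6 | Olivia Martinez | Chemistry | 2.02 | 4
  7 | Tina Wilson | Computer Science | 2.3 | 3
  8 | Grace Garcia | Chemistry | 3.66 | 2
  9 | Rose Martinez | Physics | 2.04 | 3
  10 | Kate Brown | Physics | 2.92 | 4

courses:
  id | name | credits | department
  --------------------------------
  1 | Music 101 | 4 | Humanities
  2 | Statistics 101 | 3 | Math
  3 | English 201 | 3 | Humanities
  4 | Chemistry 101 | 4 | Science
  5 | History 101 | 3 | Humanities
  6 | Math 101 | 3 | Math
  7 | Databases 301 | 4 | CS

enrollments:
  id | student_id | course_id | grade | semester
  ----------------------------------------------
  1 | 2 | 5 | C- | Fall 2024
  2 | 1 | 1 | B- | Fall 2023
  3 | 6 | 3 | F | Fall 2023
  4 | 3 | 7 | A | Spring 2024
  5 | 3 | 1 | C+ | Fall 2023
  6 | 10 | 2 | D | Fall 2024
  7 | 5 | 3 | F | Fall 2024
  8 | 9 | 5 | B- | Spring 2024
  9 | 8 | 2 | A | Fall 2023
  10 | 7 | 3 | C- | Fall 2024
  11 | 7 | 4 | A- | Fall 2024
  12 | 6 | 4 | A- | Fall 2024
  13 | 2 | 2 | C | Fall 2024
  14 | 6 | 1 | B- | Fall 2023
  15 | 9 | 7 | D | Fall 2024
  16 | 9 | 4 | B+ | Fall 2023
SELECT c.id, p.name AS course, c.grade FROM enrollments c JOIN courses p ON c.course_id = p.id

Execution result:
id | course | grade
1 | History 101 | C-
2 | Music 101 | B-
3 | English 201 | F
4 | Databases 301 | A
5 | Music 101 | C+
6 | Statistics 101 | D
7 | English 201 | F
8 | History 101 | B-
9 | Statistics 101 | A
10 | English 201 | C-
11 | Chemistry 101 | A-
12 | Chemistry 101 | A-
13 | Statistics 101 | C
14 | Music 101 | B-
15 | Databases 301 | D
16 | Chemistry 101 | B+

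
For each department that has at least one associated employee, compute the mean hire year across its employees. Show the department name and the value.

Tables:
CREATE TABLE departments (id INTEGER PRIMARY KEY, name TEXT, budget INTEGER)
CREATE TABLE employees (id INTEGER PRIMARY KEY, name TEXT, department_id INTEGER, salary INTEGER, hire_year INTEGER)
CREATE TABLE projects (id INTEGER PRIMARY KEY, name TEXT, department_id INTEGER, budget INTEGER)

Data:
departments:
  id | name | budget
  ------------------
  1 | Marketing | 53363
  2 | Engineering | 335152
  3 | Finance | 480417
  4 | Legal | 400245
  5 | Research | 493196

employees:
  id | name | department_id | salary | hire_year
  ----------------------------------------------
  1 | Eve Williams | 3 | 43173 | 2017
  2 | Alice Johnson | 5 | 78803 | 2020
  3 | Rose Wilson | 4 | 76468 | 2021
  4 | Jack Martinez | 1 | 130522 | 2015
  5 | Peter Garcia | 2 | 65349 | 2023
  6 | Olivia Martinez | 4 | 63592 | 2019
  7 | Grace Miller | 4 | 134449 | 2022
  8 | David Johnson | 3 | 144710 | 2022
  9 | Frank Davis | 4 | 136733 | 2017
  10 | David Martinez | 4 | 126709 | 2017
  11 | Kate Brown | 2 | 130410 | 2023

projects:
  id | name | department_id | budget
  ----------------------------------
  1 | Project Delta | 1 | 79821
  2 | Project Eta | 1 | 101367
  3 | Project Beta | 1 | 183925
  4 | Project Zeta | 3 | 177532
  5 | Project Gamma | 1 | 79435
SELECT p.name, AVG(c.hire_year) AS avg_hire_year FROM employees c JOIN departments p ON c.department_id = p.id GROUP BY p.id, p.name

Execution result:
name | avg_hire_year
Marketing | 2015.00
Engineering | 2023.00
Finance | 2019.50
Legal | 2019.20
Research | 2020.00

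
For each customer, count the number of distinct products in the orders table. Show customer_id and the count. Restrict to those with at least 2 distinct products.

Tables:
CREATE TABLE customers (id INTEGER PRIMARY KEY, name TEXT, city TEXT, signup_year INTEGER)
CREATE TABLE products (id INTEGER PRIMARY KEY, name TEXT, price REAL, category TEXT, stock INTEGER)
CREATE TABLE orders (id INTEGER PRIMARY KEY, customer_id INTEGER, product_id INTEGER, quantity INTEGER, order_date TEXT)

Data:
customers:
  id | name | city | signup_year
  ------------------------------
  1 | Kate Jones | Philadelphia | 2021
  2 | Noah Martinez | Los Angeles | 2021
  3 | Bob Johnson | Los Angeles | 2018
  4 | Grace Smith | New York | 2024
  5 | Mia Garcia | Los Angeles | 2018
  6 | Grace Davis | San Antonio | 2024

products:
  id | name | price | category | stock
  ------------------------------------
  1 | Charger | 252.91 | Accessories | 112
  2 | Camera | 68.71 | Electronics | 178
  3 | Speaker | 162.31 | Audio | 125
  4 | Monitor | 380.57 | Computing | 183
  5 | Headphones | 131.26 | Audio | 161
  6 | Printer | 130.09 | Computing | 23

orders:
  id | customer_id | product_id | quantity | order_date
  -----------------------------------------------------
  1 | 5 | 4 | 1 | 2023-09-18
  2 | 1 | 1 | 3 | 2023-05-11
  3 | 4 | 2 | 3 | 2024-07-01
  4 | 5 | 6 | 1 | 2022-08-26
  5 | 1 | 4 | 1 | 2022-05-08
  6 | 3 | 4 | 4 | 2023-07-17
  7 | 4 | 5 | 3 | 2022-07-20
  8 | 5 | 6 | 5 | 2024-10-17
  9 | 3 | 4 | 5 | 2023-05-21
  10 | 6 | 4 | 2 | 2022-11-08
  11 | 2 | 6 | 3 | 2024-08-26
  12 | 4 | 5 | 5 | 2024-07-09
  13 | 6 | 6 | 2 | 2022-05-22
SELECT customer_id, COUNT(DISTINCT product_id) AS distinct_product_count FROM orders GROUP BY customer_id HAVING COUNT(DISTINCT product_id) >= 2

Execution result:
customer_id | distinct_product_count
1 | 2
4 | 2
5 | 2
6 | 2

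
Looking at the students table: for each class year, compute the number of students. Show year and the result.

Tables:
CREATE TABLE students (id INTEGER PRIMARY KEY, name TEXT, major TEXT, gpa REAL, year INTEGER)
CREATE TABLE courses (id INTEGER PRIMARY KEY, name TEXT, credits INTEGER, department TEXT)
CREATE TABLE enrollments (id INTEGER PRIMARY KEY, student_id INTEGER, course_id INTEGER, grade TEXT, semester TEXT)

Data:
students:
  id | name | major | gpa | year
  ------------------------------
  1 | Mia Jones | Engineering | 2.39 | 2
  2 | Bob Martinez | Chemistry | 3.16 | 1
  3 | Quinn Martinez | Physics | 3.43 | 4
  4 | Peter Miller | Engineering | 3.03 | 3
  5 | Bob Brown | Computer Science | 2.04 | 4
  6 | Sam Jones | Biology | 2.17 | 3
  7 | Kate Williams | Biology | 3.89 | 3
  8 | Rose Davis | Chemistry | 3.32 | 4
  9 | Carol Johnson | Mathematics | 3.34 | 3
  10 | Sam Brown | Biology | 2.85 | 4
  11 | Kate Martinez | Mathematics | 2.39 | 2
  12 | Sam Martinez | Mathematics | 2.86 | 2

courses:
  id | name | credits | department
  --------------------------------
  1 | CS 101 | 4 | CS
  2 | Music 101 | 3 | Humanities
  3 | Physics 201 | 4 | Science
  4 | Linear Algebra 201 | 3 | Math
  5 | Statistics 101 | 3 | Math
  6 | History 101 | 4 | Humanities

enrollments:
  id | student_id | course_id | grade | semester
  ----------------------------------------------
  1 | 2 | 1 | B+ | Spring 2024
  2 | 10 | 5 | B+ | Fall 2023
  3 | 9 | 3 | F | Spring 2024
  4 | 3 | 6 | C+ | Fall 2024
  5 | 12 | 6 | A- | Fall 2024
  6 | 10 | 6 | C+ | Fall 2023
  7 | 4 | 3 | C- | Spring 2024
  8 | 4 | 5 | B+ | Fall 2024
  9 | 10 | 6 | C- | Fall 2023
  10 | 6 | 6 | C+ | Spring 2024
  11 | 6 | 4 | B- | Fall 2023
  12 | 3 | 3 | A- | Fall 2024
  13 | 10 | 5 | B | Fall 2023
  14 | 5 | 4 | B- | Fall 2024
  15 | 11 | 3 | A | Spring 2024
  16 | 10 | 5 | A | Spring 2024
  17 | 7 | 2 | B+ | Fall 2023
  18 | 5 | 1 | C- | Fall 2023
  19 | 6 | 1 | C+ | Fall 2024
SELECT year, COUNT(*) AS n FROM students GROUP BY year

Execution result:
year | n
1 | 1
2 | 3
3 | 4
4 | 4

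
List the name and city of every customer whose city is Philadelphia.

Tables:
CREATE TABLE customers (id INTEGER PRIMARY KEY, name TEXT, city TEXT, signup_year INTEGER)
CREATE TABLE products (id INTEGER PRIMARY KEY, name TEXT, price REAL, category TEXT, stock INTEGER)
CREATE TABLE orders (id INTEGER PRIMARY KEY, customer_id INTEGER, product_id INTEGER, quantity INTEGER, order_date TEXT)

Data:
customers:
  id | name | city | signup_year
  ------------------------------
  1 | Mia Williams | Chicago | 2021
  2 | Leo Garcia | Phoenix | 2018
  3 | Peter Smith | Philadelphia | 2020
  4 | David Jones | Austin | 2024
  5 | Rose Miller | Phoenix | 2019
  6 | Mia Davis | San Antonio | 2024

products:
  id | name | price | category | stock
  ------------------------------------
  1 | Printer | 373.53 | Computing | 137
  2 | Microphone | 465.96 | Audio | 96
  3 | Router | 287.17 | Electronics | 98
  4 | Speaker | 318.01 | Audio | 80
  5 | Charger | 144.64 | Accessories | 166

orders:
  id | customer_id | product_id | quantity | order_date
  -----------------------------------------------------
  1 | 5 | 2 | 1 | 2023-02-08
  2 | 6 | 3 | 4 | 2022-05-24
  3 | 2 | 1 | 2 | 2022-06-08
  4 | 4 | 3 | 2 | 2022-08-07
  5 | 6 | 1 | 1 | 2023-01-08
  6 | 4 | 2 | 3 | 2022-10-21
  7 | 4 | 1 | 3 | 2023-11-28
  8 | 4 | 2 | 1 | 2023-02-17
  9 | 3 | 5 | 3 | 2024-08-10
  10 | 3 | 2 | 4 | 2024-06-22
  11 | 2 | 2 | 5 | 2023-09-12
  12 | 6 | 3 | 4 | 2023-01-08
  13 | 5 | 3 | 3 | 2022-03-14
SELECT name, city FROM customers WHERE city = 'Philadelphia'

Execution result:
name | city
Peter Smith | Philadelphia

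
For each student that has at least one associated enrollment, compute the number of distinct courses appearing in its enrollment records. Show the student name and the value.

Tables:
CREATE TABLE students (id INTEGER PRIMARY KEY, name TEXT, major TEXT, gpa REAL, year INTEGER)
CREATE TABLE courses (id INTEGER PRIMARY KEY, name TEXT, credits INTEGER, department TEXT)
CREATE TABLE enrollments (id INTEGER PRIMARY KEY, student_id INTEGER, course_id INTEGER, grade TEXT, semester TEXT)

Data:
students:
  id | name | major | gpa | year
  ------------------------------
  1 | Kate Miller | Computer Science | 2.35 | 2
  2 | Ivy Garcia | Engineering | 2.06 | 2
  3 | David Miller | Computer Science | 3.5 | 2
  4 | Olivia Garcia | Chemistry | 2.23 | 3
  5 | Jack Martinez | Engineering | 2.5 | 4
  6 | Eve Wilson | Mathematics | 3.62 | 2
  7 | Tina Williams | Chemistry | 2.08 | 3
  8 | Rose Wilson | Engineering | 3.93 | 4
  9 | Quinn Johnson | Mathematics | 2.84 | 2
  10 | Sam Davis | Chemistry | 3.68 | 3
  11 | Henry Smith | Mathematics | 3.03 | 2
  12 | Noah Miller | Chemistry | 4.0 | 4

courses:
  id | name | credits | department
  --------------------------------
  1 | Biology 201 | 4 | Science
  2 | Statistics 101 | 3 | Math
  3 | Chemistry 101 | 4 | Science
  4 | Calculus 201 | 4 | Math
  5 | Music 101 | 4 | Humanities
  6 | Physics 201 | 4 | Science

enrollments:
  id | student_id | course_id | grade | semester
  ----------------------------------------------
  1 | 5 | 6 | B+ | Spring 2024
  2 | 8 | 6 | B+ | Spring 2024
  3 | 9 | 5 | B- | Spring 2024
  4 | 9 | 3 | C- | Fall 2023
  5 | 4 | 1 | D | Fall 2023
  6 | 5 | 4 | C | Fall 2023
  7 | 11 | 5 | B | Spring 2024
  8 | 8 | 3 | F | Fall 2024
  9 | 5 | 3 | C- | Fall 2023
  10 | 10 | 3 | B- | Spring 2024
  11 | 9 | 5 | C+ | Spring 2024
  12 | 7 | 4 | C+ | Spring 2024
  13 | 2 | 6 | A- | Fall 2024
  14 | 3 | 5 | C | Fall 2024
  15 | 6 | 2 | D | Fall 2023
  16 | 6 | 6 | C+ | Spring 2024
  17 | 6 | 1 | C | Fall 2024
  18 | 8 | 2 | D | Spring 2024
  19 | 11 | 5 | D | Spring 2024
SELECT p.name, COUNT(DISTINCT c.course_id) AS distinct_course_count FROM enrollments c JOIN students p ON c.student_id = p.id GROUP BY p.id, p.name

Execution result:
name | distinct_course_count
Ivy Garcia | 1
David Miller | 1
Olivia Garcia | 1
Jack Martinez | 3
Eve Wilson | 3
Tina Williams | 1
Rose Wilson | 3
Quinn Johnson | 2
Sam Davis | 1
Henry Smith | 1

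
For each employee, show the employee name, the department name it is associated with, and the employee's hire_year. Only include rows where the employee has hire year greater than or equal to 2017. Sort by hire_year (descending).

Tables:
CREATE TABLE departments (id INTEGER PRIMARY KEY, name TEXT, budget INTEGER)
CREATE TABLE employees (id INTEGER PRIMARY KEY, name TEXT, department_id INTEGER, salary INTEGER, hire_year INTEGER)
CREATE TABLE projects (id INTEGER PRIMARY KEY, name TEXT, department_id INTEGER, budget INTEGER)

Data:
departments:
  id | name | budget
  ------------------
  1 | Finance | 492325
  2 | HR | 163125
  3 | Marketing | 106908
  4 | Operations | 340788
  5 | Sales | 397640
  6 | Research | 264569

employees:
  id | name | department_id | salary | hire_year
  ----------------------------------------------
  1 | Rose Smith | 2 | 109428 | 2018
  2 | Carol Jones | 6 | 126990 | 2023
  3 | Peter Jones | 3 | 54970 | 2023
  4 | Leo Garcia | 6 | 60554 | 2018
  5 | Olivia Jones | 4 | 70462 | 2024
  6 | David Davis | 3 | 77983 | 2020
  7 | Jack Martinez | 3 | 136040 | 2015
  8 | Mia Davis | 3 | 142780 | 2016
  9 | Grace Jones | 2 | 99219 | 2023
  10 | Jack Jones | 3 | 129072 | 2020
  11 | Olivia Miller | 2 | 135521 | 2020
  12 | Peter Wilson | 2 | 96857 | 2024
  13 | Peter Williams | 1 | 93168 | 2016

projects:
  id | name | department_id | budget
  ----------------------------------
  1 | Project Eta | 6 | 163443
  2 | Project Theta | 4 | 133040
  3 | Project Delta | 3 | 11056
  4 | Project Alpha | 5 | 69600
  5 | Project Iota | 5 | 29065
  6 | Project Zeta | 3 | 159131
SELECT c.name, p.name AS department, c.hire_year FROM employees c JOIN departments p ON c.department_id = p.id WHERE c.hire_year >= 2017 ORDER BY c.hire_year DESC

Execution result:
name | department | hire_year
Olivia Jones | Operations | 2024
Peter Wilson | HR | 2024
Carol Jones | Research | 2023
Peter Jones | Marketing | 2023
Grace Jones | HR | 2023
David Davis | Marketing | 2020
Jack Jones | Marketing | 2020
Olivia Miller | HR | 2020
Rose Smith | HR | 2018
Leo Garcia | Research | 2018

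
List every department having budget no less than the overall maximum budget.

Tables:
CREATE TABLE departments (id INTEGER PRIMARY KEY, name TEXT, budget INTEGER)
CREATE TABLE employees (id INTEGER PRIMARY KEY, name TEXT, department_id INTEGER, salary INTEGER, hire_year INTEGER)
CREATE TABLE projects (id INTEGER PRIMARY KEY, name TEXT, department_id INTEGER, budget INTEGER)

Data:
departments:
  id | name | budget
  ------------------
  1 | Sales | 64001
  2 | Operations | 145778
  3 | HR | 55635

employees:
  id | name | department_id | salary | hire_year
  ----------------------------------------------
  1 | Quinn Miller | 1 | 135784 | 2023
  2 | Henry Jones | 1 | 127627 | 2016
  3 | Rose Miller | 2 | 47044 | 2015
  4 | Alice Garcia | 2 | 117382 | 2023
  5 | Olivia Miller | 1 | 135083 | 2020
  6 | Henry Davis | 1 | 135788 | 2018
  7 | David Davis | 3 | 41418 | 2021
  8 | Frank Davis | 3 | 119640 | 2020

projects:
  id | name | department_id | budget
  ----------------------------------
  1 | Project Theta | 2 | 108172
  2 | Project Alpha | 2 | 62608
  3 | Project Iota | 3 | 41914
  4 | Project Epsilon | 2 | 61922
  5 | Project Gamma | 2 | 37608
SELECT name, budget FROM departments WHERE budget >= (SELECT MAX(budget) FROM departments)

Execution result:
name | budget
Operations | 145778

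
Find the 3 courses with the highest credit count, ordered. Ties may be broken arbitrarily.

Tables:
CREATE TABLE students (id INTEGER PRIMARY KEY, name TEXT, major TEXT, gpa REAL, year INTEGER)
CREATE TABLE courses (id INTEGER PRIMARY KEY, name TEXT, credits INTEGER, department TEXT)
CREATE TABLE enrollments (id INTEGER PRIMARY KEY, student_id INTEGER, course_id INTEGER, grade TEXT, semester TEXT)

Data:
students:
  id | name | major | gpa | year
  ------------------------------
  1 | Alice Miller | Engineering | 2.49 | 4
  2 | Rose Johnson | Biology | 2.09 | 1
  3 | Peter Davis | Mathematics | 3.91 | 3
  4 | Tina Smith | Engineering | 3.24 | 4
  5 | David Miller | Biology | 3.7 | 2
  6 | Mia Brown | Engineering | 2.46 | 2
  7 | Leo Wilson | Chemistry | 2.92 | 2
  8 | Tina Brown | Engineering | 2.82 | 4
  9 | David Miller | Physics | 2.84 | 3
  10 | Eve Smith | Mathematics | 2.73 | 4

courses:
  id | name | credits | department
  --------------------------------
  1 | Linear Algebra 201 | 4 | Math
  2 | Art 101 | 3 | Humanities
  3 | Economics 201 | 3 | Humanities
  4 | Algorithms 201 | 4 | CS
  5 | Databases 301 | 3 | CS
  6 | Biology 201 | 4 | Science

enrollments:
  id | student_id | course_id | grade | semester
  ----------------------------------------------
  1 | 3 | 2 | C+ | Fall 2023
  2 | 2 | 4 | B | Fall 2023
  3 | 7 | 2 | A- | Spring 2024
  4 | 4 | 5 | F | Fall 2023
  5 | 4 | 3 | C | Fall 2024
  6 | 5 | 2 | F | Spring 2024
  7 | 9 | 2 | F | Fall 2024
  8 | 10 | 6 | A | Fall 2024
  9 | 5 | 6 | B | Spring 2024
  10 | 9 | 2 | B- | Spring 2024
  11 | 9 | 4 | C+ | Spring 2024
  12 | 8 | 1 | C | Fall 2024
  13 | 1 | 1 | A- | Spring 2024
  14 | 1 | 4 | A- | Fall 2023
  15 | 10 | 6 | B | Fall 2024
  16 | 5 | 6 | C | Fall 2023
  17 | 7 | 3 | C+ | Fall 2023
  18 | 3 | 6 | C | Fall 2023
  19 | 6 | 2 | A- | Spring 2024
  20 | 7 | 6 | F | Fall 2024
SELECT name, credits FROM courses ORDER BY credits DESC LIMIT 3

Execution result:
name | credits
Linear Algebra 201 | 4
Algorithms 201 | 4
Biology 201 | 4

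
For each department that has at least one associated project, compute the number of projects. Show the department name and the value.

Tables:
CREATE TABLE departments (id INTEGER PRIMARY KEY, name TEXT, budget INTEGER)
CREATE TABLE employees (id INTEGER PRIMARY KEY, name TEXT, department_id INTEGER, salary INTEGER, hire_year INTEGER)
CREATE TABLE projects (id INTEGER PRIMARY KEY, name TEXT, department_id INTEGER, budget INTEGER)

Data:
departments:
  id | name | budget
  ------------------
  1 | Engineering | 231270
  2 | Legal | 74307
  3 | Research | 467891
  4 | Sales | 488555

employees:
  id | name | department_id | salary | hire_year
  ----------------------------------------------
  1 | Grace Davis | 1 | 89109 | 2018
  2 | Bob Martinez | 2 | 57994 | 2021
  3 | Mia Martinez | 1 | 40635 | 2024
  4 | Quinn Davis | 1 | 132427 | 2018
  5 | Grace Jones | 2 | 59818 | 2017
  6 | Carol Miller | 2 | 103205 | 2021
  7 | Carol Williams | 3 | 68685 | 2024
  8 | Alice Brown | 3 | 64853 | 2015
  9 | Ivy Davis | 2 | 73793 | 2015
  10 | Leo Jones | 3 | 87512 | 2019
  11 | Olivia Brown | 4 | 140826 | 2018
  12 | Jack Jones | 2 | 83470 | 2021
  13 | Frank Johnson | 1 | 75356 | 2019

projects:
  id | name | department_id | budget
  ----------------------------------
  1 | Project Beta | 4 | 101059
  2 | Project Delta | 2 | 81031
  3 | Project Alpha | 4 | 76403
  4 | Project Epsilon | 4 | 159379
SELECT p.name, COUNT(*) AS n FROM projects c JOIN departments p ON c.department_id = p.id GROUP BY p.id, p.name

Execution result:
name | n
Legal | 1
Sales | 3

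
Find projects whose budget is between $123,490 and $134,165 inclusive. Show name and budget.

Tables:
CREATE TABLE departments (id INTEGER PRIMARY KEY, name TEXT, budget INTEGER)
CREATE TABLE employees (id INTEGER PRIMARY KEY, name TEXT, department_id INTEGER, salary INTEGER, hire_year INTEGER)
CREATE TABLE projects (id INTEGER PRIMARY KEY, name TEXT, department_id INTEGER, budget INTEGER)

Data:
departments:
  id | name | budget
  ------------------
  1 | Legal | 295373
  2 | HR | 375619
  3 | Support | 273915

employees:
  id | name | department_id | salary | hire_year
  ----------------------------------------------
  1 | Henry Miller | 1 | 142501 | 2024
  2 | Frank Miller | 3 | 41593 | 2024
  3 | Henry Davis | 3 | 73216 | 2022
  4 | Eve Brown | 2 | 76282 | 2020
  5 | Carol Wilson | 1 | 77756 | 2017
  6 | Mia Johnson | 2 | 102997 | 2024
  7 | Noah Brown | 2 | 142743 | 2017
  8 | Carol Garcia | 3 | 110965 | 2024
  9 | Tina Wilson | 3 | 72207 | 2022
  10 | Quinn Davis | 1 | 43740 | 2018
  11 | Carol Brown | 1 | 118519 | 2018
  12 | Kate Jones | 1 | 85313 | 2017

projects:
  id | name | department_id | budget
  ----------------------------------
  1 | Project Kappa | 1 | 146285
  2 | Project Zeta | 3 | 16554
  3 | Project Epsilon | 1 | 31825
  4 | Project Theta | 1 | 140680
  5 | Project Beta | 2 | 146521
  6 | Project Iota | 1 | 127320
SELECT name, budget FROM projects WHERE budget BETWEEN 123490 AND 134165

Execution result:
name | budget
Project Iota | 127320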